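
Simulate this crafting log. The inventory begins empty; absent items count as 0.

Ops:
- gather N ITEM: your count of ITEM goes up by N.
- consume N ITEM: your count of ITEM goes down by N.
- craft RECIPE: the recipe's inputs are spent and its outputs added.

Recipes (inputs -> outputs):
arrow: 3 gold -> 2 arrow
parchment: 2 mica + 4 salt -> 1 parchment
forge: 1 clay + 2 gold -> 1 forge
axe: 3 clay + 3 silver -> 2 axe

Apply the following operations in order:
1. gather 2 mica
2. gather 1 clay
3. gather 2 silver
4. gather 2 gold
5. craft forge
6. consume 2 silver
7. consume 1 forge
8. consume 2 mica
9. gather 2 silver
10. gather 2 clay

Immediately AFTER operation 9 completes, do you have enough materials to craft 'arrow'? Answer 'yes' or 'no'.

Answer: no

Derivation:
After 1 (gather 2 mica): mica=2
After 2 (gather 1 clay): clay=1 mica=2
After 3 (gather 2 silver): clay=1 mica=2 silver=2
After 4 (gather 2 gold): clay=1 gold=2 mica=2 silver=2
After 5 (craft forge): forge=1 mica=2 silver=2
After 6 (consume 2 silver): forge=1 mica=2
After 7 (consume 1 forge): mica=2
After 8 (consume 2 mica): (empty)
After 9 (gather 2 silver): silver=2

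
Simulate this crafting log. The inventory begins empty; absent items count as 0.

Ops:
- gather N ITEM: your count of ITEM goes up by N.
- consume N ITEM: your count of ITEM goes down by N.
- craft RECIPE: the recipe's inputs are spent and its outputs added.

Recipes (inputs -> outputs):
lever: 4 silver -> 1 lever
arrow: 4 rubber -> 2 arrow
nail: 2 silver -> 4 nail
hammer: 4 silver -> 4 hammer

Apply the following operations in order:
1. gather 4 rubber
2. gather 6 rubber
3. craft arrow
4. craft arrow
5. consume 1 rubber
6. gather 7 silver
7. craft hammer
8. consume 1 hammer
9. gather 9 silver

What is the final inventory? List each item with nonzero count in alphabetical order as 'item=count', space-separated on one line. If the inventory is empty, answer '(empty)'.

Answer: arrow=4 hammer=3 rubber=1 silver=12

Derivation:
After 1 (gather 4 rubber): rubber=4
After 2 (gather 6 rubber): rubber=10
After 3 (craft arrow): arrow=2 rubber=6
After 4 (craft arrow): arrow=4 rubber=2
After 5 (consume 1 rubber): arrow=4 rubber=1
After 6 (gather 7 silver): arrow=4 rubber=1 silver=7
After 7 (craft hammer): arrow=4 hammer=4 rubber=1 silver=3
After 8 (consume 1 hammer): arrow=4 hammer=3 rubber=1 silver=3
After 9 (gather 9 silver): arrow=4 hammer=3 rubber=1 silver=12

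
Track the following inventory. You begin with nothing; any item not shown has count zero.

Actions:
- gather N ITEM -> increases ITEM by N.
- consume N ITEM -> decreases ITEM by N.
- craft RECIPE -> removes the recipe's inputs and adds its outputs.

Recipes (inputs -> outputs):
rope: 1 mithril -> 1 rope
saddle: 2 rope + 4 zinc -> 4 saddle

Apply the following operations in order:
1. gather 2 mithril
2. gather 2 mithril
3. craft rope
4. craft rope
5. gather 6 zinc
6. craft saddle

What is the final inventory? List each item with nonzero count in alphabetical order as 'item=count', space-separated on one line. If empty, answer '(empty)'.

Answer: mithril=2 saddle=4 zinc=2

Derivation:
After 1 (gather 2 mithril): mithril=2
After 2 (gather 2 mithril): mithril=4
After 3 (craft rope): mithril=3 rope=1
After 4 (craft rope): mithril=2 rope=2
After 5 (gather 6 zinc): mithril=2 rope=2 zinc=6
After 6 (craft saddle): mithril=2 saddle=4 zinc=2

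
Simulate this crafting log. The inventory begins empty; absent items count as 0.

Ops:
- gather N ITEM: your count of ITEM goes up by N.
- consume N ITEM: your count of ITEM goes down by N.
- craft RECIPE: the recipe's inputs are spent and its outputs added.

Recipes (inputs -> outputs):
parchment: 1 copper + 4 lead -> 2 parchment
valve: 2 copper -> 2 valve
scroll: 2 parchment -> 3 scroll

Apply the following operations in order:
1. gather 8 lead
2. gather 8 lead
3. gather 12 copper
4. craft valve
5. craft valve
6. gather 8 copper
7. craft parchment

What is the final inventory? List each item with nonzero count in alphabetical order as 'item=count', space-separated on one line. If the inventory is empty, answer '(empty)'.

Answer: copper=15 lead=12 parchment=2 valve=4

Derivation:
After 1 (gather 8 lead): lead=8
After 2 (gather 8 lead): lead=16
After 3 (gather 12 copper): copper=12 lead=16
After 4 (craft valve): copper=10 lead=16 valve=2
After 5 (craft valve): copper=8 lead=16 valve=4
After 6 (gather 8 copper): copper=16 lead=16 valve=4
After 7 (craft parchment): copper=15 lead=12 parchment=2 valve=4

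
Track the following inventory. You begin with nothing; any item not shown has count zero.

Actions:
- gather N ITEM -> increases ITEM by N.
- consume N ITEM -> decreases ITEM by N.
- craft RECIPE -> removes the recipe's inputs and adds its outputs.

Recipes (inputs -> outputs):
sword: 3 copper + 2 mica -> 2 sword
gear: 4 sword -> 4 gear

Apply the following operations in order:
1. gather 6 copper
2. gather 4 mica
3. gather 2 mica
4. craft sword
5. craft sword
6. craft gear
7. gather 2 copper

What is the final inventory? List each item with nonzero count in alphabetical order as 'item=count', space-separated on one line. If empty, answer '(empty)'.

Answer: copper=2 gear=4 mica=2

Derivation:
After 1 (gather 6 copper): copper=6
After 2 (gather 4 mica): copper=6 mica=4
After 3 (gather 2 mica): copper=6 mica=6
After 4 (craft sword): copper=3 mica=4 sword=2
After 5 (craft sword): mica=2 sword=4
After 6 (craft gear): gear=4 mica=2
After 7 (gather 2 copper): copper=2 gear=4 mica=2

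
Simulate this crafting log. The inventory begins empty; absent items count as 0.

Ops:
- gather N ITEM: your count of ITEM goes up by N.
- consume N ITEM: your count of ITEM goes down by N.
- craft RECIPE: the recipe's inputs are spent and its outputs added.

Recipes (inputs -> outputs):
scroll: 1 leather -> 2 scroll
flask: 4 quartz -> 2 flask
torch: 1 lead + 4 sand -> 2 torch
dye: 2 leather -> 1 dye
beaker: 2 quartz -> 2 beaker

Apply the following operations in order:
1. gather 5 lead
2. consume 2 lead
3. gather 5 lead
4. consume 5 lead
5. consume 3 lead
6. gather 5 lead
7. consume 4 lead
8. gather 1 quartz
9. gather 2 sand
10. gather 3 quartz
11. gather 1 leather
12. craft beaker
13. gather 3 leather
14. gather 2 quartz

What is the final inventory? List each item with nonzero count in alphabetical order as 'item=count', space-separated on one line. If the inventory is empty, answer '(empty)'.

Answer: beaker=2 lead=1 leather=4 quartz=4 sand=2

Derivation:
After 1 (gather 5 lead): lead=5
After 2 (consume 2 lead): lead=3
After 3 (gather 5 lead): lead=8
After 4 (consume 5 lead): lead=3
After 5 (consume 3 lead): (empty)
After 6 (gather 5 lead): lead=5
After 7 (consume 4 lead): lead=1
After 8 (gather 1 quartz): lead=1 quartz=1
After 9 (gather 2 sand): lead=1 quartz=1 sand=2
After 10 (gather 3 quartz): lead=1 quartz=4 sand=2
After 11 (gather 1 leather): lead=1 leather=1 quartz=4 sand=2
After 12 (craft beaker): beaker=2 lead=1 leather=1 quartz=2 sand=2
After 13 (gather 3 leather): beaker=2 lead=1 leather=4 quartz=2 sand=2
After 14 (gather 2 quartz): beaker=2 lead=1 leather=4 quartz=4 sand=2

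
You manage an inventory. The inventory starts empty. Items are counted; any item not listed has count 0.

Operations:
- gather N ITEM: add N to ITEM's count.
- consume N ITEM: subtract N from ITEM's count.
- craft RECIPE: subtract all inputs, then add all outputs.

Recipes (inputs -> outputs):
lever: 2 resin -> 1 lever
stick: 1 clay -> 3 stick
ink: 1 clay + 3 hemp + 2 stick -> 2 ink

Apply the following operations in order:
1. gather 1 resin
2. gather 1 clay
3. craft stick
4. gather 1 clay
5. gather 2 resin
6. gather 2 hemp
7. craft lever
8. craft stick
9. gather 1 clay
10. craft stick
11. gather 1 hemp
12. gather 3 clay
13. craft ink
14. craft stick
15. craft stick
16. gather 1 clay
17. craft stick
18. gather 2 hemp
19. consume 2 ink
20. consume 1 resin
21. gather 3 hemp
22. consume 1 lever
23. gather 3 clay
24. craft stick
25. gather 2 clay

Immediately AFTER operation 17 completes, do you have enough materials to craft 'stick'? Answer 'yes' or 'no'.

Answer: no

Derivation:
After 1 (gather 1 resin): resin=1
After 2 (gather 1 clay): clay=1 resin=1
After 3 (craft stick): resin=1 stick=3
After 4 (gather 1 clay): clay=1 resin=1 stick=3
After 5 (gather 2 resin): clay=1 resin=3 stick=3
After 6 (gather 2 hemp): clay=1 hemp=2 resin=3 stick=3
After 7 (craft lever): clay=1 hemp=2 lever=1 resin=1 stick=3
After 8 (craft stick): hemp=2 lever=1 resin=1 stick=6
After 9 (gather 1 clay): clay=1 hemp=2 lever=1 resin=1 stick=6
After 10 (craft stick): hemp=2 lever=1 resin=1 stick=9
After 11 (gather 1 hemp): hemp=3 lever=1 resin=1 stick=9
After 12 (gather 3 clay): clay=3 hemp=3 lever=1 resin=1 stick=9
After 13 (craft ink): clay=2 ink=2 lever=1 resin=1 stick=7
After 14 (craft stick): clay=1 ink=2 lever=1 resin=1 stick=10
After 15 (craft stick): ink=2 lever=1 resin=1 stick=13
After 16 (gather 1 clay): clay=1 ink=2 lever=1 resin=1 stick=13
After 17 (craft stick): ink=2 lever=1 resin=1 stick=16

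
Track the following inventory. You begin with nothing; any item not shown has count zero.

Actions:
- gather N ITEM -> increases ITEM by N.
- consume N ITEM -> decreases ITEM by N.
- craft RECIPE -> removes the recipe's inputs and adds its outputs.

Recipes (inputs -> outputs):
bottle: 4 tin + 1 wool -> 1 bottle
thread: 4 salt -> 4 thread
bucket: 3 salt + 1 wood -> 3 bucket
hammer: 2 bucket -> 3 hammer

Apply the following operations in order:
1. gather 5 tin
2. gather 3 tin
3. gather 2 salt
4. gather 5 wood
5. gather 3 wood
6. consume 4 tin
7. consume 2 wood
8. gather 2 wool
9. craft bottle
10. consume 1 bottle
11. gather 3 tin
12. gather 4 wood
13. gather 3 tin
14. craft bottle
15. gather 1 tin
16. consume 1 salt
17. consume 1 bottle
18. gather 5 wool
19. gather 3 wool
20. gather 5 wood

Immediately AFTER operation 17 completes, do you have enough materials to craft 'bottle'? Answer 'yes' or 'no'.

Answer: no

Derivation:
After 1 (gather 5 tin): tin=5
After 2 (gather 3 tin): tin=8
After 3 (gather 2 salt): salt=2 tin=8
After 4 (gather 5 wood): salt=2 tin=8 wood=5
After 5 (gather 3 wood): salt=2 tin=8 wood=8
After 6 (consume 4 tin): salt=2 tin=4 wood=8
After 7 (consume 2 wood): salt=2 tin=4 wood=6
After 8 (gather 2 wool): salt=2 tin=4 wood=6 wool=2
After 9 (craft bottle): bottle=1 salt=2 wood=6 wool=1
After 10 (consume 1 bottle): salt=2 wood=6 wool=1
After 11 (gather 3 tin): salt=2 tin=3 wood=6 wool=1
After 12 (gather 4 wood): salt=2 tin=3 wood=10 wool=1
After 13 (gather 3 tin): salt=2 tin=6 wood=10 wool=1
After 14 (craft bottle): bottle=1 salt=2 tin=2 wood=10
After 15 (gather 1 tin): bottle=1 salt=2 tin=3 wood=10
After 16 (consume 1 salt): bottle=1 salt=1 tin=3 wood=10
After 17 (consume 1 bottle): salt=1 tin=3 wood=10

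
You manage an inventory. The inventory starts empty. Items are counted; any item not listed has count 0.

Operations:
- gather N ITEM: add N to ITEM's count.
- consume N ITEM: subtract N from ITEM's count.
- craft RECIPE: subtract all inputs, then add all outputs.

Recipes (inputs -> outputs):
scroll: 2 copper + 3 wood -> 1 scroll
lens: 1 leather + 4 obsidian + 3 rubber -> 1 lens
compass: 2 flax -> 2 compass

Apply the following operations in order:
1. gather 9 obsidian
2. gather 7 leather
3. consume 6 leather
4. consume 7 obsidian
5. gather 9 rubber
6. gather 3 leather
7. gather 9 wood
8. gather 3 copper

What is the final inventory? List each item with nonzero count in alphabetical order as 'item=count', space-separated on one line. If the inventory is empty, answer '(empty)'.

Answer: copper=3 leather=4 obsidian=2 rubber=9 wood=9

Derivation:
After 1 (gather 9 obsidian): obsidian=9
After 2 (gather 7 leather): leather=7 obsidian=9
After 3 (consume 6 leather): leather=1 obsidian=9
After 4 (consume 7 obsidian): leather=1 obsidian=2
After 5 (gather 9 rubber): leather=1 obsidian=2 rubber=9
After 6 (gather 3 leather): leather=4 obsidian=2 rubber=9
After 7 (gather 9 wood): leather=4 obsidian=2 rubber=9 wood=9
After 8 (gather 3 copper): copper=3 leather=4 obsidian=2 rubber=9 wood=9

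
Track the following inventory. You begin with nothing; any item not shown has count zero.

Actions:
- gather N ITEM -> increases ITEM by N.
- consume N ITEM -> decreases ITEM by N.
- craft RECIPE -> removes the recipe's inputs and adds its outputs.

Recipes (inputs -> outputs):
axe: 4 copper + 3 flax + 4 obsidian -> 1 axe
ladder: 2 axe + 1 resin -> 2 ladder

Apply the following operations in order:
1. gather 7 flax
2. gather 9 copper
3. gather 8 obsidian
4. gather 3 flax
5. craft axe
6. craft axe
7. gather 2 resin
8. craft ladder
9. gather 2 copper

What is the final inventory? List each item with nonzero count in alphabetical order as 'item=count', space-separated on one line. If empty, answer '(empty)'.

After 1 (gather 7 flax): flax=7
After 2 (gather 9 copper): copper=9 flax=7
After 3 (gather 8 obsidian): copper=9 flax=7 obsidian=8
After 4 (gather 3 flax): copper=9 flax=10 obsidian=8
After 5 (craft axe): axe=1 copper=5 flax=7 obsidian=4
After 6 (craft axe): axe=2 copper=1 flax=4
After 7 (gather 2 resin): axe=2 copper=1 flax=4 resin=2
After 8 (craft ladder): copper=1 flax=4 ladder=2 resin=1
After 9 (gather 2 copper): copper=3 flax=4 ladder=2 resin=1

Answer: copper=3 flax=4 ladder=2 resin=1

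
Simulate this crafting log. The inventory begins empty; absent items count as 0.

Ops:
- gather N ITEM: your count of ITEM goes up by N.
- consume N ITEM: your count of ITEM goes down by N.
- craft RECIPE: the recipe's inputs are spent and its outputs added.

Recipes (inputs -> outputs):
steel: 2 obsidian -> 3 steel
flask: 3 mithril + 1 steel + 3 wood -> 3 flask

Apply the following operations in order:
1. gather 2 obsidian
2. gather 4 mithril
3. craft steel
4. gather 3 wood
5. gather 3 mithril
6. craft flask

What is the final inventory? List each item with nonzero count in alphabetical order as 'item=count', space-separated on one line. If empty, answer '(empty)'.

Answer: flask=3 mithril=4 steel=2

Derivation:
After 1 (gather 2 obsidian): obsidian=2
After 2 (gather 4 mithril): mithril=4 obsidian=2
After 3 (craft steel): mithril=4 steel=3
After 4 (gather 3 wood): mithril=4 steel=3 wood=3
After 5 (gather 3 mithril): mithril=7 steel=3 wood=3
After 6 (craft flask): flask=3 mithril=4 steel=2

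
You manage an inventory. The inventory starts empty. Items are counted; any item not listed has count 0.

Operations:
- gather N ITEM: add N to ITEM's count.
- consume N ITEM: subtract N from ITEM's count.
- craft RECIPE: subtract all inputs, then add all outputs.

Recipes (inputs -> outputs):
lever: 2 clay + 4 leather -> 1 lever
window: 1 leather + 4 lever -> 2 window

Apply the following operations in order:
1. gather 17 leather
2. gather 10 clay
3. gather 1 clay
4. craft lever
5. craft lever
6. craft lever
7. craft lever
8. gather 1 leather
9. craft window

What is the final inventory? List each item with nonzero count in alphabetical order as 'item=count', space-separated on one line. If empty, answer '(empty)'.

Answer: clay=3 leather=1 window=2

Derivation:
After 1 (gather 17 leather): leather=17
After 2 (gather 10 clay): clay=10 leather=17
After 3 (gather 1 clay): clay=11 leather=17
After 4 (craft lever): clay=9 leather=13 lever=1
After 5 (craft lever): clay=7 leather=9 lever=2
After 6 (craft lever): clay=5 leather=5 lever=3
After 7 (craft lever): clay=3 leather=1 lever=4
After 8 (gather 1 leather): clay=3 leather=2 lever=4
After 9 (craft window): clay=3 leather=1 window=2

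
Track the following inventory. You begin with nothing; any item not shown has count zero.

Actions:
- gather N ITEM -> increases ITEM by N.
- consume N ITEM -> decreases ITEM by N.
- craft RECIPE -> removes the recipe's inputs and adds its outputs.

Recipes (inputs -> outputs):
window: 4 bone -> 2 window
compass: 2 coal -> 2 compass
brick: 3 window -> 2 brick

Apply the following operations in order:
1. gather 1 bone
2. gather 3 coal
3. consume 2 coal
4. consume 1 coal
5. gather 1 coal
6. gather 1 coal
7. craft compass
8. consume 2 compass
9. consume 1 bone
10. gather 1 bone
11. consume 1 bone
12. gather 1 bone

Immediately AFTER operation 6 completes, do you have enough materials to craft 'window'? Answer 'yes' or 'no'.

After 1 (gather 1 bone): bone=1
After 2 (gather 3 coal): bone=1 coal=3
After 3 (consume 2 coal): bone=1 coal=1
After 4 (consume 1 coal): bone=1
After 5 (gather 1 coal): bone=1 coal=1
After 6 (gather 1 coal): bone=1 coal=2

Answer: no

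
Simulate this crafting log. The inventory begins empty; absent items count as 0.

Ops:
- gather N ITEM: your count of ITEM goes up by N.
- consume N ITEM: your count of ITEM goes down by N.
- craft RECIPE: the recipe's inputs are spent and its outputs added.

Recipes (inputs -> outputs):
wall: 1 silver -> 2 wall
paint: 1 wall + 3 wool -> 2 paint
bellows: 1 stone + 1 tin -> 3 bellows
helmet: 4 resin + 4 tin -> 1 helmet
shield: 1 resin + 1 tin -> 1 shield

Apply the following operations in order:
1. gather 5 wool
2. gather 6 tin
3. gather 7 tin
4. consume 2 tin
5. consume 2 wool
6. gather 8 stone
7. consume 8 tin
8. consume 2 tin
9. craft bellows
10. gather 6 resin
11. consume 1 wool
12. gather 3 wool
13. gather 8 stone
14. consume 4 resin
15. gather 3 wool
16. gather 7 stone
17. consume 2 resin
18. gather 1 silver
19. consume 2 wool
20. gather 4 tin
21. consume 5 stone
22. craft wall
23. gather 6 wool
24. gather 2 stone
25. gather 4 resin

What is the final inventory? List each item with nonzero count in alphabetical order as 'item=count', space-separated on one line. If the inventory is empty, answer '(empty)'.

After 1 (gather 5 wool): wool=5
After 2 (gather 6 tin): tin=6 wool=5
After 3 (gather 7 tin): tin=13 wool=5
After 4 (consume 2 tin): tin=11 wool=5
After 5 (consume 2 wool): tin=11 wool=3
After 6 (gather 8 stone): stone=8 tin=11 wool=3
After 7 (consume 8 tin): stone=8 tin=3 wool=3
After 8 (consume 2 tin): stone=8 tin=1 wool=3
After 9 (craft bellows): bellows=3 stone=7 wool=3
After 10 (gather 6 resin): bellows=3 resin=6 stone=7 wool=3
After 11 (consume 1 wool): bellows=3 resin=6 stone=7 wool=2
After 12 (gather 3 wool): bellows=3 resin=6 stone=7 wool=5
After 13 (gather 8 stone): bellows=3 resin=6 stone=15 wool=5
After 14 (consume 4 resin): bellows=3 resin=2 stone=15 wool=5
After 15 (gather 3 wool): bellows=3 resin=2 stone=15 wool=8
After 16 (gather 7 stone): bellows=3 resin=2 stone=22 wool=8
After 17 (consume 2 resin): bellows=3 stone=22 wool=8
After 18 (gather 1 silver): bellows=3 silver=1 stone=22 wool=8
After 19 (consume 2 wool): bellows=3 silver=1 stone=22 wool=6
After 20 (gather 4 tin): bellows=3 silver=1 stone=22 tin=4 wool=6
After 21 (consume 5 stone): bellows=3 silver=1 stone=17 tin=4 wool=6
After 22 (craft wall): bellows=3 stone=17 tin=4 wall=2 wool=6
After 23 (gather 6 wool): bellows=3 stone=17 tin=4 wall=2 wool=12
After 24 (gather 2 stone): bellows=3 stone=19 tin=4 wall=2 wool=12
After 25 (gather 4 resin): bellows=3 resin=4 stone=19 tin=4 wall=2 wool=12

Answer: bellows=3 resin=4 stone=19 tin=4 wall=2 wool=12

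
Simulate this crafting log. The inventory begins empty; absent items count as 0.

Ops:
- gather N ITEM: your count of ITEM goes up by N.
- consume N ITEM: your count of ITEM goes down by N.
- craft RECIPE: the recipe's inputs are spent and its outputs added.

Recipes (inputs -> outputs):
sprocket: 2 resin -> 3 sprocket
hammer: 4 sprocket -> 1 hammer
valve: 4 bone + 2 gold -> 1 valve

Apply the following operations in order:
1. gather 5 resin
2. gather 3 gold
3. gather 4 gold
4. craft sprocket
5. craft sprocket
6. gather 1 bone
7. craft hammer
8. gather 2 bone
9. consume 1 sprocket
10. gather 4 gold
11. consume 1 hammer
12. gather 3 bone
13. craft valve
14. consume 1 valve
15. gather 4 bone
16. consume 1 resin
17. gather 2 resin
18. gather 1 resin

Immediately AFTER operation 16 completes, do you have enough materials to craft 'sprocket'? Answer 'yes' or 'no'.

Answer: no

Derivation:
After 1 (gather 5 resin): resin=5
After 2 (gather 3 gold): gold=3 resin=5
After 3 (gather 4 gold): gold=7 resin=5
After 4 (craft sprocket): gold=7 resin=3 sprocket=3
After 5 (craft sprocket): gold=7 resin=1 sprocket=6
After 6 (gather 1 bone): bone=1 gold=7 resin=1 sprocket=6
After 7 (craft hammer): bone=1 gold=7 hammer=1 resin=1 sprocket=2
After 8 (gather 2 bone): bone=3 gold=7 hammer=1 resin=1 sprocket=2
After 9 (consume 1 sprocket): bone=3 gold=7 hammer=1 resin=1 sprocket=1
After 10 (gather 4 gold): bone=3 gold=11 hammer=1 resin=1 sprocket=1
After 11 (consume 1 hammer): bone=3 gold=11 resin=1 sprocket=1
After 12 (gather 3 bone): bone=6 gold=11 resin=1 sprocket=1
After 13 (craft valve): bone=2 gold=9 resin=1 sprocket=1 valve=1
After 14 (consume 1 valve): bone=2 gold=9 resin=1 sprocket=1
After 15 (gather 4 bone): bone=6 gold=9 resin=1 sprocket=1
After 16 (consume 1 resin): bone=6 gold=9 sprocket=1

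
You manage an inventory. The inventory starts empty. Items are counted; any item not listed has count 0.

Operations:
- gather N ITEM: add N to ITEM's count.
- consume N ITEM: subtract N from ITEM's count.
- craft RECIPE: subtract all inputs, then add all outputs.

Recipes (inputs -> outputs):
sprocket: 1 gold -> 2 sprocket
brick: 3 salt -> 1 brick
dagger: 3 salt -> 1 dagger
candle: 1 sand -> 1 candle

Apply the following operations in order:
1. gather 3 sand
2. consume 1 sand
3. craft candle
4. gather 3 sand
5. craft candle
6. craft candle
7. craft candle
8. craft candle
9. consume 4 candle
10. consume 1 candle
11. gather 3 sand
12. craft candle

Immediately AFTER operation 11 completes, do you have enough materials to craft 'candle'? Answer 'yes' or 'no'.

Answer: yes

Derivation:
After 1 (gather 3 sand): sand=3
After 2 (consume 1 sand): sand=2
After 3 (craft candle): candle=1 sand=1
After 4 (gather 3 sand): candle=1 sand=4
After 5 (craft candle): candle=2 sand=3
After 6 (craft candle): candle=3 sand=2
After 7 (craft candle): candle=4 sand=1
After 8 (craft candle): candle=5
After 9 (consume 4 candle): candle=1
After 10 (consume 1 candle): (empty)
After 11 (gather 3 sand): sand=3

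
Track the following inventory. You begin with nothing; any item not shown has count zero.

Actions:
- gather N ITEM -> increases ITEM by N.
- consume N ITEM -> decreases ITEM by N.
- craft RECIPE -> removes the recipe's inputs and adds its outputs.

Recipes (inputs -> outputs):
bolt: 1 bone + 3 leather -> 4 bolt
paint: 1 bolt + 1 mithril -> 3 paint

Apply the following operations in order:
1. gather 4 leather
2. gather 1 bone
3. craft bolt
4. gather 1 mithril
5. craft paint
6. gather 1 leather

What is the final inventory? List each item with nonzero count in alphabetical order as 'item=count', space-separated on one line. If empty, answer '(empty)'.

Answer: bolt=3 leather=2 paint=3

Derivation:
After 1 (gather 4 leather): leather=4
After 2 (gather 1 bone): bone=1 leather=4
After 3 (craft bolt): bolt=4 leather=1
After 4 (gather 1 mithril): bolt=4 leather=1 mithril=1
After 5 (craft paint): bolt=3 leather=1 paint=3
After 6 (gather 1 leather): bolt=3 leather=2 paint=3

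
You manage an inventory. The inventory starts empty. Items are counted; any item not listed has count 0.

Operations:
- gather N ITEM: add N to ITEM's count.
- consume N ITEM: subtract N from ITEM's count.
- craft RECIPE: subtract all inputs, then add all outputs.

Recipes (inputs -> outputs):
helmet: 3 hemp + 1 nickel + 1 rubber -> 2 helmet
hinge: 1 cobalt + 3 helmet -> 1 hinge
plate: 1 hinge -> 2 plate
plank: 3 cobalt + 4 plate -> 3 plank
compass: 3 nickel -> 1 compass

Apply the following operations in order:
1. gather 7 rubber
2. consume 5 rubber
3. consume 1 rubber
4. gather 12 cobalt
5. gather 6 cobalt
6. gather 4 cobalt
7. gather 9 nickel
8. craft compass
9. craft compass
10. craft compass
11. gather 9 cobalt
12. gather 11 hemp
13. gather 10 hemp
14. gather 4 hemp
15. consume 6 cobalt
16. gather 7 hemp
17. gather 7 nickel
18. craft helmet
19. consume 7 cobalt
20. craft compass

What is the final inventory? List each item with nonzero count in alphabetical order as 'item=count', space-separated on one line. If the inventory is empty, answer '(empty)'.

After 1 (gather 7 rubber): rubber=7
After 2 (consume 5 rubber): rubber=2
After 3 (consume 1 rubber): rubber=1
After 4 (gather 12 cobalt): cobalt=12 rubber=1
After 5 (gather 6 cobalt): cobalt=18 rubber=1
After 6 (gather 4 cobalt): cobalt=22 rubber=1
After 7 (gather 9 nickel): cobalt=22 nickel=9 rubber=1
After 8 (craft compass): cobalt=22 compass=1 nickel=6 rubber=1
After 9 (craft compass): cobalt=22 compass=2 nickel=3 rubber=1
After 10 (craft compass): cobalt=22 compass=3 rubber=1
After 11 (gather 9 cobalt): cobalt=31 compass=3 rubber=1
After 12 (gather 11 hemp): cobalt=31 compass=3 hemp=11 rubber=1
After 13 (gather 10 hemp): cobalt=31 compass=3 hemp=21 rubber=1
After 14 (gather 4 hemp): cobalt=31 compass=3 hemp=25 rubber=1
After 15 (consume 6 cobalt): cobalt=25 compass=3 hemp=25 rubber=1
After 16 (gather 7 hemp): cobalt=25 compass=3 hemp=32 rubber=1
After 17 (gather 7 nickel): cobalt=25 compass=3 hemp=32 nickel=7 rubber=1
After 18 (craft helmet): cobalt=25 compass=3 helmet=2 hemp=29 nickel=6
After 19 (consume 7 cobalt): cobalt=18 compass=3 helmet=2 hemp=29 nickel=6
After 20 (craft compass): cobalt=18 compass=4 helmet=2 hemp=29 nickel=3

Answer: cobalt=18 compass=4 helmet=2 hemp=29 nickel=3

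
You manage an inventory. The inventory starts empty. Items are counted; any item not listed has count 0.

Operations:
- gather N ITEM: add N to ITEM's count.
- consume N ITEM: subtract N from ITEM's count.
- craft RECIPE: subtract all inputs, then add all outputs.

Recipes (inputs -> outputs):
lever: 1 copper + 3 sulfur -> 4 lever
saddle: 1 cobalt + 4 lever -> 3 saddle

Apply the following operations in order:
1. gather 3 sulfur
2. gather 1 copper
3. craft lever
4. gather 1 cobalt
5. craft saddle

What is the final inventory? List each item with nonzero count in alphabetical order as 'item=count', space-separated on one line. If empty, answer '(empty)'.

Answer: saddle=3

Derivation:
After 1 (gather 3 sulfur): sulfur=3
After 2 (gather 1 copper): copper=1 sulfur=3
After 3 (craft lever): lever=4
After 4 (gather 1 cobalt): cobalt=1 lever=4
After 5 (craft saddle): saddle=3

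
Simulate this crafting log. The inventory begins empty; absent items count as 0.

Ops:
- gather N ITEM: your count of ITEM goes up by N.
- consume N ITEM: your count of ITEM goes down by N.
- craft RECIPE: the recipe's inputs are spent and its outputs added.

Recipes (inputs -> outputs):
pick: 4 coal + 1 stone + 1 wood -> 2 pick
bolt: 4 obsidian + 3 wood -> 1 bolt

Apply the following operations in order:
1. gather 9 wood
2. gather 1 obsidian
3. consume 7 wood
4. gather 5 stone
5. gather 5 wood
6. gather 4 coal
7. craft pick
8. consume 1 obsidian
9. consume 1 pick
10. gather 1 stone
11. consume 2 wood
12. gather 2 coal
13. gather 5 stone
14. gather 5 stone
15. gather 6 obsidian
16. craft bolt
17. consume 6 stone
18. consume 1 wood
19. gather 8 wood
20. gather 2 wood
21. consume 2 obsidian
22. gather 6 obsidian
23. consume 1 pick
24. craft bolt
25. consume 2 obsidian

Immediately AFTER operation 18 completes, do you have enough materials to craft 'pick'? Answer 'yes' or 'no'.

Answer: no

Derivation:
After 1 (gather 9 wood): wood=9
After 2 (gather 1 obsidian): obsidian=1 wood=9
After 3 (consume 7 wood): obsidian=1 wood=2
After 4 (gather 5 stone): obsidian=1 stone=5 wood=2
After 5 (gather 5 wood): obsidian=1 stone=5 wood=7
After 6 (gather 4 coal): coal=4 obsidian=1 stone=5 wood=7
After 7 (craft pick): obsidian=1 pick=2 stone=4 wood=6
After 8 (consume 1 obsidian): pick=2 stone=4 wood=6
After 9 (consume 1 pick): pick=1 stone=4 wood=6
After 10 (gather 1 stone): pick=1 stone=5 wood=6
After 11 (consume 2 wood): pick=1 stone=5 wood=4
After 12 (gather 2 coal): coal=2 pick=1 stone=5 wood=4
After 13 (gather 5 stone): coal=2 pick=1 stone=10 wood=4
After 14 (gather 5 stone): coal=2 pick=1 stone=15 wood=4
After 15 (gather 6 obsidian): coal=2 obsidian=6 pick=1 stone=15 wood=4
After 16 (craft bolt): bolt=1 coal=2 obsidian=2 pick=1 stone=15 wood=1
After 17 (consume 6 stone): bolt=1 coal=2 obsidian=2 pick=1 stone=9 wood=1
After 18 (consume 1 wood): bolt=1 coal=2 obsidian=2 pick=1 stone=9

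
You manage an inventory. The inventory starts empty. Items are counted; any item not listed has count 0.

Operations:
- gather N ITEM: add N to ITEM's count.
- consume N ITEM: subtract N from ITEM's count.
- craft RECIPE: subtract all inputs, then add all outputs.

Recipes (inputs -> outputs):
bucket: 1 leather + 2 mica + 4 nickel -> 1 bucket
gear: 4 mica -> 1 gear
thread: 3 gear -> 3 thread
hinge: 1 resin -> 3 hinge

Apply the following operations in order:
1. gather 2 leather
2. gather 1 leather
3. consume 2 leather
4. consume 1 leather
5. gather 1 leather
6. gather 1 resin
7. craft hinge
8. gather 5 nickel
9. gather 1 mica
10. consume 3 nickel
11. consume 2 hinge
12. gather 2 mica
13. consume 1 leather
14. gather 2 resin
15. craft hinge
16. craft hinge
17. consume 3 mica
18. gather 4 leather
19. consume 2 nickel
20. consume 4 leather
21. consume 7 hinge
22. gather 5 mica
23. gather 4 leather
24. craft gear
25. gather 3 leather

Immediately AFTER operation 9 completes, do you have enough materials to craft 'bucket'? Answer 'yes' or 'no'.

Answer: no

Derivation:
After 1 (gather 2 leather): leather=2
After 2 (gather 1 leather): leather=3
After 3 (consume 2 leather): leather=1
After 4 (consume 1 leather): (empty)
After 5 (gather 1 leather): leather=1
After 6 (gather 1 resin): leather=1 resin=1
After 7 (craft hinge): hinge=3 leather=1
After 8 (gather 5 nickel): hinge=3 leather=1 nickel=5
After 9 (gather 1 mica): hinge=3 leather=1 mica=1 nickel=5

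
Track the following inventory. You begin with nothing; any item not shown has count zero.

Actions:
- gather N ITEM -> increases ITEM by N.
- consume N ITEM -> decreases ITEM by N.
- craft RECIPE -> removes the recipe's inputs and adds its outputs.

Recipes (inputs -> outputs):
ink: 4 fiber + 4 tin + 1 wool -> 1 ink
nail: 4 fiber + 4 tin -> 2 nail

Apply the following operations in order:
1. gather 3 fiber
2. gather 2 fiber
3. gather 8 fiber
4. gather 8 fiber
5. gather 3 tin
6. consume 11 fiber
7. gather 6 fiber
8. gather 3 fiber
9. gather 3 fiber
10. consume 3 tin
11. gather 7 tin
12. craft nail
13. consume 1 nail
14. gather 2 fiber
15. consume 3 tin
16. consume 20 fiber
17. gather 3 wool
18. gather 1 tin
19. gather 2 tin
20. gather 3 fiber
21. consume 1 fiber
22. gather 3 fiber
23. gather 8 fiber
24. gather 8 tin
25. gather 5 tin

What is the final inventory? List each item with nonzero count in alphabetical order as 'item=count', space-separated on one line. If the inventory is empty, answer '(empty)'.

Answer: fiber=13 nail=1 tin=16 wool=3

Derivation:
After 1 (gather 3 fiber): fiber=3
After 2 (gather 2 fiber): fiber=5
After 3 (gather 8 fiber): fiber=13
After 4 (gather 8 fiber): fiber=21
After 5 (gather 3 tin): fiber=21 tin=3
After 6 (consume 11 fiber): fiber=10 tin=3
After 7 (gather 6 fiber): fiber=16 tin=3
After 8 (gather 3 fiber): fiber=19 tin=3
After 9 (gather 3 fiber): fiber=22 tin=3
After 10 (consume 3 tin): fiber=22
After 11 (gather 7 tin): fiber=22 tin=7
After 12 (craft nail): fiber=18 nail=2 tin=3
After 13 (consume 1 nail): fiber=18 nail=1 tin=3
After 14 (gather 2 fiber): fiber=20 nail=1 tin=3
After 15 (consume 3 tin): fiber=20 nail=1
After 16 (consume 20 fiber): nail=1
After 17 (gather 3 wool): nail=1 wool=3
After 18 (gather 1 tin): nail=1 tin=1 wool=3
After 19 (gather 2 tin): nail=1 tin=3 wool=3
After 20 (gather 3 fiber): fiber=3 nail=1 tin=3 wool=3
After 21 (consume 1 fiber): fiber=2 nail=1 tin=3 wool=3
After 22 (gather 3 fiber): fiber=5 nail=1 tin=3 wool=3
After 23 (gather 8 fiber): fiber=13 nail=1 tin=3 wool=3
After 24 (gather 8 tin): fiber=13 nail=1 tin=11 wool=3
After 25 (gather 5 tin): fiber=13 nail=1 tin=16 wool=3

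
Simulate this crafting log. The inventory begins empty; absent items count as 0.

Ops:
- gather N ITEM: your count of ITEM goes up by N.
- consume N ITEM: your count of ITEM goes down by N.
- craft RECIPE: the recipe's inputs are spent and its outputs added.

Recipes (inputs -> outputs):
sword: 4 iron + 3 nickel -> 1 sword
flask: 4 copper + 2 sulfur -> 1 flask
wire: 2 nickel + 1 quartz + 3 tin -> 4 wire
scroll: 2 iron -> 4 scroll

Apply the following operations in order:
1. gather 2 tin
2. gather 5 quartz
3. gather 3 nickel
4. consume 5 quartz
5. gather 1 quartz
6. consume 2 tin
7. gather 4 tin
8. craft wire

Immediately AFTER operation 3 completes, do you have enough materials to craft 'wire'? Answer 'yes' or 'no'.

After 1 (gather 2 tin): tin=2
After 2 (gather 5 quartz): quartz=5 tin=2
After 3 (gather 3 nickel): nickel=3 quartz=5 tin=2

Answer: no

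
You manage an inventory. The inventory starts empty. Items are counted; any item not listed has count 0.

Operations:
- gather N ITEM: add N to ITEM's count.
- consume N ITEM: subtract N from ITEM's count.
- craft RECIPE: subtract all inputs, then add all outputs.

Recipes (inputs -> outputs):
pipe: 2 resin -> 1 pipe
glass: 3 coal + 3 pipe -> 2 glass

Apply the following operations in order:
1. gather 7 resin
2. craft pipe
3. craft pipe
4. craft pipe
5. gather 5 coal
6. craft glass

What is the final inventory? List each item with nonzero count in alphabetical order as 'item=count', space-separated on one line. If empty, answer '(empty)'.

After 1 (gather 7 resin): resin=7
After 2 (craft pipe): pipe=1 resin=5
After 3 (craft pipe): pipe=2 resin=3
After 4 (craft pipe): pipe=3 resin=1
After 5 (gather 5 coal): coal=5 pipe=3 resin=1
After 6 (craft glass): coal=2 glass=2 resin=1

Answer: coal=2 glass=2 resin=1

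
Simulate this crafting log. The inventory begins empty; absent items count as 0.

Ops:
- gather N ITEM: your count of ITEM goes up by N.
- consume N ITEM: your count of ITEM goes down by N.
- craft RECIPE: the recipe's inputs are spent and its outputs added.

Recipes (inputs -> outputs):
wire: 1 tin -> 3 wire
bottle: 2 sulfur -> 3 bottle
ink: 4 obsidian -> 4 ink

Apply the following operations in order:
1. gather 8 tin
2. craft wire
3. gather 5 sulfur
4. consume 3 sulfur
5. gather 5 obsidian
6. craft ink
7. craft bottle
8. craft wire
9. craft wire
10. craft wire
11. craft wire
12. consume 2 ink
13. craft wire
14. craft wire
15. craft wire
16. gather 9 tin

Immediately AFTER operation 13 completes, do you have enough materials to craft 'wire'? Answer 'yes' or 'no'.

After 1 (gather 8 tin): tin=8
After 2 (craft wire): tin=7 wire=3
After 3 (gather 5 sulfur): sulfur=5 tin=7 wire=3
After 4 (consume 3 sulfur): sulfur=2 tin=7 wire=3
After 5 (gather 5 obsidian): obsidian=5 sulfur=2 tin=7 wire=3
After 6 (craft ink): ink=4 obsidian=1 sulfur=2 tin=7 wire=3
After 7 (craft bottle): bottle=3 ink=4 obsidian=1 tin=7 wire=3
After 8 (craft wire): bottle=3 ink=4 obsidian=1 tin=6 wire=6
After 9 (craft wire): bottle=3 ink=4 obsidian=1 tin=5 wire=9
After 10 (craft wire): bottle=3 ink=4 obsidian=1 tin=4 wire=12
After 11 (craft wire): bottle=3 ink=4 obsidian=1 tin=3 wire=15
After 12 (consume 2 ink): bottle=3 ink=2 obsidian=1 tin=3 wire=15
After 13 (craft wire): bottle=3 ink=2 obsidian=1 tin=2 wire=18

Answer: yes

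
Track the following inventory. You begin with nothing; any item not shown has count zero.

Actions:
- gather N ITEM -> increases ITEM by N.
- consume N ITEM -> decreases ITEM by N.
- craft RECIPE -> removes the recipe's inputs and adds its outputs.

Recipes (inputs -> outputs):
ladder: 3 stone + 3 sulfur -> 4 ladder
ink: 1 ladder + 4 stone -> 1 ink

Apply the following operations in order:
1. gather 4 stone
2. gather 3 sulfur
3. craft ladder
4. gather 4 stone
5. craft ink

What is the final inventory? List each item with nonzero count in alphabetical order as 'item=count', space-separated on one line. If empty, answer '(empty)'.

Answer: ink=1 ladder=3 stone=1

Derivation:
After 1 (gather 4 stone): stone=4
After 2 (gather 3 sulfur): stone=4 sulfur=3
After 3 (craft ladder): ladder=4 stone=1
After 4 (gather 4 stone): ladder=4 stone=5
After 5 (craft ink): ink=1 ladder=3 stone=1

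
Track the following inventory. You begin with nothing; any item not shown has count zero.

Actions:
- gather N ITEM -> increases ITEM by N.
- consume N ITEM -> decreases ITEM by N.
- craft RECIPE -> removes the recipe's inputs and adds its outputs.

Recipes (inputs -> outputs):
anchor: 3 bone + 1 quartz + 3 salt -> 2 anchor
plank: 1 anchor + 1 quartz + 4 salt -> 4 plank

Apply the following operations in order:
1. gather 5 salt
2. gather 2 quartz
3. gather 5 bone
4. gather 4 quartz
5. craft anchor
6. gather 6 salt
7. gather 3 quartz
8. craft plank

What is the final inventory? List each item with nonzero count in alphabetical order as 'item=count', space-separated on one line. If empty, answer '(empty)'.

Answer: anchor=1 bone=2 plank=4 quartz=7 salt=4

Derivation:
After 1 (gather 5 salt): salt=5
After 2 (gather 2 quartz): quartz=2 salt=5
After 3 (gather 5 bone): bone=5 quartz=2 salt=5
After 4 (gather 4 quartz): bone=5 quartz=6 salt=5
After 5 (craft anchor): anchor=2 bone=2 quartz=5 salt=2
After 6 (gather 6 salt): anchor=2 bone=2 quartz=5 salt=8
After 7 (gather 3 quartz): anchor=2 bone=2 quartz=8 salt=8
After 8 (craft plank): anchor=1 bone=2 plank=4 quartz=7 salt=4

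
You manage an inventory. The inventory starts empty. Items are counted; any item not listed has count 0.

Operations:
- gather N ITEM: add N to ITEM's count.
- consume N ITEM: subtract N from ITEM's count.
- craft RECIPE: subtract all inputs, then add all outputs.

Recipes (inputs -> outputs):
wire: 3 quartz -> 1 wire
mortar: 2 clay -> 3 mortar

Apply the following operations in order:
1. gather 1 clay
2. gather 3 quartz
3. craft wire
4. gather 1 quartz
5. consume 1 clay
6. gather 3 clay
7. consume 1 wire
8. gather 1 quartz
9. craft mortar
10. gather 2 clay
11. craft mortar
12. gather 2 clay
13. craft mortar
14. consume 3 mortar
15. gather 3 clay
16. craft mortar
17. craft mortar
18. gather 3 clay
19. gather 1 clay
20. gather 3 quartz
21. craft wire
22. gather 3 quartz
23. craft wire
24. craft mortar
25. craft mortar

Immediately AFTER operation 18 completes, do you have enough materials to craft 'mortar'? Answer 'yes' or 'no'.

Answer: yes

Derivation:
After 1 (gather 1 clay): clay=1
After 2 (gather 3 quartz): clay=1 quartz=3
After 3 (craft wire): clay=1 wire=1
After 4 (gather 1 quartz): clay=1 quartz=1 wire=1
After 5 (consume 1 clay): quartz=1 wire=1
After 6 (gather 3 clay): clay=3 quartz=1 wire=1
After 7 (consume 1 wire): clay=3 quartz=1
After 8 (gather 1 quartz): clay=3 quartz=2
After 9 (craft mortar): clay=1 mortar=3 quartz=2
After 10 (gather 2 clay): clay=3 mortar=3 quartz=2
After 11 (craft mortar): clay=1 mortar=6 quartz=2
After 12 (gather 2 clay): clay=3 mortar=6 quartz=2
After 13 (craft mortar): clay=1 mortar=9 quartz=2
After 14 (consume 3 mortar): clay=1 mortar=6 quartz=2
After 15 (gather 3 clay): clay=4 mortar=6 quartz=2
After 16 (craft mortar): clay=2 mortar=9 quartz=2
After 17 (craft mortar): mortar=12 quartz=2
After 18 (gather 3 clay): clay=3 mortar=12 quartz=2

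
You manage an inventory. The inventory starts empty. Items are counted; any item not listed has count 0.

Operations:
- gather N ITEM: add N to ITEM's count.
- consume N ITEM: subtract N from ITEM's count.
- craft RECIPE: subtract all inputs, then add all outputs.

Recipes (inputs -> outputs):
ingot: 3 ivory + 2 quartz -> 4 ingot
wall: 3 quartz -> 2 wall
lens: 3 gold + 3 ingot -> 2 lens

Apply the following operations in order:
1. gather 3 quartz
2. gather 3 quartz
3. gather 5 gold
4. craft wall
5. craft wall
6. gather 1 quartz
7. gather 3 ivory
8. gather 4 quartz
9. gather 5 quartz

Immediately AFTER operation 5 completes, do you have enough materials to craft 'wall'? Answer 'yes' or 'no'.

Answer: no

Derivation:
After 1 (gather 3 quartz): quartz=3
After 2 (gather 3 quartz): quartz=6
After 3 (gather 5 gold): gold=5 quartz=6
After 4 (craft wall): gold=5 quartz=3 wall=2
After 5 (craft wall): gold=5 wall=4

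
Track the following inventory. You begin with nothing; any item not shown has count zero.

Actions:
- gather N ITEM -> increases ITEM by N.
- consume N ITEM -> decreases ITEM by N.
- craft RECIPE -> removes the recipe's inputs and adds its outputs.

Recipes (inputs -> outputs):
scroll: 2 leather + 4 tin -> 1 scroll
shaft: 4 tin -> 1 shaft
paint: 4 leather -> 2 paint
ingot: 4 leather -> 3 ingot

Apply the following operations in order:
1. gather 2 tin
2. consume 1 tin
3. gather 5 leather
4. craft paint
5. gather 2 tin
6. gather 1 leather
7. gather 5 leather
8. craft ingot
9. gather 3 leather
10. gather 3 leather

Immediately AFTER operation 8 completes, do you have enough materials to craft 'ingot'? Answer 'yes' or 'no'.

Answer: no

Derivation:
After 1 (gather 2 tin): tin=2
After 2 (consume 1 tin): tin=1
After 3 (gather 5 leather): leather=5 tin=1
After 4 (craft paint): leather=1 paint=2 tin=1
After 5 (gather 2 tin): leather=1 paint=2 tin=3
After 6 (gather 1 leather): leather=2 paint=2 tin=3
After 7 (gather 5 leather): leather=7 paint=2 tin=3
After 8 (craft ingot): ingot=3 leather=3 paint=2 tin=3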